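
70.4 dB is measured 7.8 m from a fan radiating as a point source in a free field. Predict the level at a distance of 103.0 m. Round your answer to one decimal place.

48.0 dB

Spherical spreading from a point source gives a 20·log₁₀(r₂/r₁) drop.
L₂ = 70.4 − 20·log₁₀(103.0/7.8) = 70.4 − 22.415 = 47.99 dB.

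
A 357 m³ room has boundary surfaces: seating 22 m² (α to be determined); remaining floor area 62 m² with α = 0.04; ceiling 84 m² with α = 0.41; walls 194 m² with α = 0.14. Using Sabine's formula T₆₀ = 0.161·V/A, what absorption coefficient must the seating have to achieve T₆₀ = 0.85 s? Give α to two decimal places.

From T₆₀ = 0.161·V/A, the target T₆₀ = 0.85 s needs A = 0.161·357/0.85 = 67.62 m².
Absorption from the other surfaces = 62·0.04 + 84·0.41 + 194·0.14 = 64.08 m², so the seating must supply 3.54 m² over 22 m².
α = 3.54/22 = 0.161.

0.16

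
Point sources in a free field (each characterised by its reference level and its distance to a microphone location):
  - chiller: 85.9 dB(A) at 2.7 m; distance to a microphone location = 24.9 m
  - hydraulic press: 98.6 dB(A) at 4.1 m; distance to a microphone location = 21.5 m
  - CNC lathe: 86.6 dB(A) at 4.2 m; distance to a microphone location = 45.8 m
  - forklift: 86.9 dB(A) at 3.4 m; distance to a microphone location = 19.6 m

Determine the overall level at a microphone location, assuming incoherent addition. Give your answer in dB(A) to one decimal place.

Propagate each source to the receiver with L = L_ref − 20·log₁₀(r/r_ref), then add intensities.
chiller: 85.9 − 20·log₁₀(24.9/2.7) = 85.9 − 19.30 = 66.60 dB(A).
hydraulic press: 98.6 − 20·log₁₀(21.5/4.1) = 98.6 − 14.39 = 84.21 dB(A).
CNC lathe: 86.6 − 20·log₁₀(45.8/4.2) = 86.6 − 20.75 = 65.85 dB(A).
forklift: 86.9 − 20·log₁₀(19.6/3.4) = 86.9 − 15.22 = 71.68 dB(A).
Σ 10^(L/10) = 2.866e+08 → L_total = 10·log₁₀(2.866e+08) = 84.57 dB(A).

84.6 dB(A)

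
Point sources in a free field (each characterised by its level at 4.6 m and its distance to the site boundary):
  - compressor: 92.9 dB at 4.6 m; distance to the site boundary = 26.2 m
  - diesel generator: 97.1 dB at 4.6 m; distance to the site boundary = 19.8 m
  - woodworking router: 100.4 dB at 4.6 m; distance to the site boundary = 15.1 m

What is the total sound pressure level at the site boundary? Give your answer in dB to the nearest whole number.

91 dB

Propagate each source to the receiver with L = L_ref − 20·log₁₀(r/r_ref), then add intensities.
compressor: 92.9 − 20·log₁₀(26.2/4.6) = 92.9 − 15.11 = 77.79 dB.
diesel generator: 97.1 − 20·log₁₀(19.8/4.6) = 97.1 − 12.68 = 84.42 dB.
woodworking router: 100.4 − 20·log₁₀(15.1/4.6) = 100.4 − 10.32 = 90.08 dB.
Σ 10^(L/10) = 1.354e+09 → L_total = 10·log₁₀(1.354e+09) = 91.32 dB.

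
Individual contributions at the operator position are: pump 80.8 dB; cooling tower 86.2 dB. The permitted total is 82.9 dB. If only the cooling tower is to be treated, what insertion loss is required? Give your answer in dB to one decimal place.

The untreated sources together contribute 10^(80.8/10) = 1.202e+08, i.e. 80.80 dB.
The limit corresponds to 10^(82.9/10) = 1.950e+08; subtracting the fixed part leaves 7.476e+07 for the cooling tower, i.e. 78.74 dB.
So the cooling tower must be reduced from 86.2 to 78.74 dB: IL = 7.46 dB.

7.5 dB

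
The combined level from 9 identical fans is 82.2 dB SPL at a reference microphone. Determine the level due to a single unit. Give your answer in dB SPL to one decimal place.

72.7 dB SPL

Dividing the total intensity by 9 lowers the level by 10·log₁₀ 9 = 9.542 dB: L₁ = 82.2 − 9.542.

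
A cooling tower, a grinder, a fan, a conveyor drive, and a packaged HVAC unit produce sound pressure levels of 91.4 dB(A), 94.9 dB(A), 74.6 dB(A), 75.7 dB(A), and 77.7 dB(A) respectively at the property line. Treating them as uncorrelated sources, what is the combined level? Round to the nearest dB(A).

97 dB(A)

For uncorrelated sources the intensities add, so convert each level to linear form, sum, and take 10·log₁₀ of the total.
Σ 10^(L/10) = 10^(91.4/10) + 10^(94.9/10) + 10^(74.6/10) + 10^(75.7/10) + 10^(77.7/10) = 4.596e+09.
L_total = 10·log₁₀(4.596e+09) = 96.62 dB(A).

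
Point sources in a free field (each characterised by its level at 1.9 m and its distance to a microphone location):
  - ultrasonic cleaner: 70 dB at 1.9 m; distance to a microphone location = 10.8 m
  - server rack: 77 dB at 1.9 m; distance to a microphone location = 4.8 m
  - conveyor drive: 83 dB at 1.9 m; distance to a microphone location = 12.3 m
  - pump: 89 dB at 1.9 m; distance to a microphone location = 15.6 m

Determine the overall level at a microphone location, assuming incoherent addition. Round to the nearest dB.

74 dB

First find each source's level at the receiver (point-source: −20·log₁₀(r/r_ref)), then combine on an intensity basis.
ultrasonic cleaner: 70 − 20·log₁₀(10.8/1.9) = 70 − 15.09 = 54.91 dB.
server rack: 77 − 20·log₁₀(4.8/1.9) = 77 − 8.05 = 68.95 dB.
conveyor drive: 83 − 20·log₁₀(12.3/1.9) = 83 − 16.22 = 66.78 dB.
pump: 89 − 20·log₁₀(15.6/1.9) = 89 − 18.29 = 70.71 dB.
Σ 10^(L/10) = 2.471e+07 → L_total = 10·log₁₀(2.471e+07) = 73.93 dB.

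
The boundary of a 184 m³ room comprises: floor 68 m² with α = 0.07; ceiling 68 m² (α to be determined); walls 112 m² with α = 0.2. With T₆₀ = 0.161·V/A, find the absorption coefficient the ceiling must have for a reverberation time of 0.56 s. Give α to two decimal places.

A = 0.161·V/T₆₀ = 0.161·184/0.56 = 52.90 m² sabins.
Absorption from the other surfaces = 68·0.07 + 112·0.2 = 27.16 m², so the ceiling must supply 25.74 m² over 68 m².
α = 25.74/68 = 0.379.

0.38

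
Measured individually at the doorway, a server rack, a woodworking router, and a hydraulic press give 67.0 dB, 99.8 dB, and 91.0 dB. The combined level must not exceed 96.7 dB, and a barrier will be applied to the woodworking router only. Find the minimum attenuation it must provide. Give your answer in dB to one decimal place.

The untreated sources together contribute 10^(67.0/10) + 10^(91.0/10) = 1.264e+09, i.e. 91.02 dB.
The limit corresponds to 10^(96.7/10) = 4.677e+09; subtracting the fixed part leaves 3.413e+09 for the woodworking router, i.e. 95.33 dB.
Required insertion loss = 99.8 − 95.33 = 4.47 dB.

4.5 dB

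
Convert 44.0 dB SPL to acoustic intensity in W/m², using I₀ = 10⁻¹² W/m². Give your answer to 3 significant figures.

2.51e-08 W/m²

I/I₀ = 10^(44.0/10) = 2.512e+04, so I = 2.512e+04 × 10⁻¹² W/m².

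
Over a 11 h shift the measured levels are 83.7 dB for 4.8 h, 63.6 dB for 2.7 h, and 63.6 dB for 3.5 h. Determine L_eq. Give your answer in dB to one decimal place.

80.2 dB

L_eq = 10·log₁₀[(1/T)·Σ tᵢ·10^(Lᵢ/10)] with T = 11 h.
Σ tᵢ·10^(Lᵢ/10) = 4.8·10^(83.7/10) + 2.7·10^(63.6/10) + 3.5·10^(63.6/10) = 1.139e+09.
L_eq = 10·log₁₀(1.139e+09/11) = 80.15 dB.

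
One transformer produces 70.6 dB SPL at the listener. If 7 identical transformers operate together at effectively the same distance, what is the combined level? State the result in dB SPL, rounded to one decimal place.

79.1 dB SPL

L_total = L₁ + 10·log₁₀ N for N identical incoherent sources.
L_total = 70.6 + 10·log₁₀(7) = 70.6 + 8.451 = 79.05 dB SPL.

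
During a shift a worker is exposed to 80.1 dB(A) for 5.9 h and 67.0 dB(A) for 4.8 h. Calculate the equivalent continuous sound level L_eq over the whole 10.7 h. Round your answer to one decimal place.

L_eq = 10·log₁₀[(1/T)·Σ tᵢ·10^(Lᵢ/10)] with T = 10.7 h.
Σ tᵢ·10^(Lᵢ/10) = 5.9·10^(80.1/10) + 4.8·10^(67.0/10) = 6.278e+08.
L_eq = 10·log₁₀(6.278e+08/10.7) = 77.68 dB(A).

77.7 dB(A)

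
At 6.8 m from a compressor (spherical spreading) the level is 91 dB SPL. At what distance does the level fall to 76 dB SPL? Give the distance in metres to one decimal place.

38.2 m

For a point source L₁ − L₂ = 20·log₁₀(r₂/r₁), so r₂ = r₁·10^((L₁−L₂)/20).
r₂ = 6.8·10^((91−76)/20) = 6.8·10^(15.0/20) = 38.24 m.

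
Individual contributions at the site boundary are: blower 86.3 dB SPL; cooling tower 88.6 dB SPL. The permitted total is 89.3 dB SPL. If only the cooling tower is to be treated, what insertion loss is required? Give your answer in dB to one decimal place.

2.3 dB

Fixed contribution from the other source: Σ 10^(L/10) = 10^(86.3/10) = 4.266e+08 (86.30 dB SPL).
The limit corresponds to 10^(89.3/10) = 8.511e+08; subtracting the fixed part leaves 4.246e+08 for the cooling tower, i.e. 86.28 dB SPL.
Required insertion loss = 88.6 − 86.28 = 2.32 dB.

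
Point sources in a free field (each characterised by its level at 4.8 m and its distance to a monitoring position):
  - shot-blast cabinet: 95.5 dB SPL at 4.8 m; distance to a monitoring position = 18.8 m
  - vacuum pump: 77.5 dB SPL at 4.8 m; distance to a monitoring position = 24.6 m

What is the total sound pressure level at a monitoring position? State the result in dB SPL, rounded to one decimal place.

Propagate each source to the receiver with L = L_ref − 20·log₁₀(r/r_ref), then add intensities.
shot-blast cabinet: 95.5 − 20·log₁₀(18.8/4.8) = 95.5 − 11.86 = 83.64 dB SPL.
vacuum pump: 77.5 − 20·log₁₀(24.6/4.8) = 77.5 − 14.19 = 63.31 dB SPL.
Σ 10^(L/10) = 2.334e+08 → L_total = 10·log₁₀(2.334e+08) = 83.68 dB SPL.

83.7 dB SPL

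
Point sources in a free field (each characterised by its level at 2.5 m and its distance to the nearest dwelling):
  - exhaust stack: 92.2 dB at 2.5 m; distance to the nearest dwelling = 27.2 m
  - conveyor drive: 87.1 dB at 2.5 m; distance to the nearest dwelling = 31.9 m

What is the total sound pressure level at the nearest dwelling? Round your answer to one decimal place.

Apply inverse-square spreading to bring every level to the receiver, then sum 10^(L/10).
exhaust stack: 92.2 − 20·log₁₀(27.2/2.5) = 92.2 − 20.73 = 71.47 dB.
conveyor drive: 87.1 − 20·log₁₀(31.9/2.5) = 87.1 − 22.12 = 64.98 dB.
Σ 10^(L/10) = 1.717e+07 → L_total = 10·log₁₀(1.717e+07) = 72.35 dB.

72.3 dB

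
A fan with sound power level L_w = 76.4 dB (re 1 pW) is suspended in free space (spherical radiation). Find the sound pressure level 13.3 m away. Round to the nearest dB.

43 dB

The power spreads over a sphere of area 4π·r², so L_p = L_w − 10·log₁₀(4π·r²).
4π·r² = 2223 m², 10·log₁₀ of that is 33.469 dB.
L_p = 76.4 − 33.469 = 42.93 dB.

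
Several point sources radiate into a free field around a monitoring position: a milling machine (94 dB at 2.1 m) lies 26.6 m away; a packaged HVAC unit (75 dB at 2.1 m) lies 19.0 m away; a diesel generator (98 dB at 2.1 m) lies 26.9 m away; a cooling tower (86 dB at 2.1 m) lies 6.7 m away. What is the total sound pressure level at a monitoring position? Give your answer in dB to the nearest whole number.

80 dB

Propagate each source to the receiver with L = L_ref − 20·log₁₀(r/r_ref), then add intensities.
milling machine: 94 − 20·log₁₀(26.6/2.1) = 94 − 22.05 = 71.95 dB.
packaged HVAC unit: 75 − 20·log₁₀(19.0/2.1) = 75 − 19.13 = 55.87 dB.
diesel generator: 98 − 20·log₁₀(26.9/2.1) = 98 − 22.15 = 75.85 dB.
cooling tower: 86 − 20·log₁₀(6.7/2.1) = 86 − 10.08 = 75.92 dB.
Σ 10^(L/10) = 9.361e+07 → L_total = 10·log₁₀(9.361e+07) = 79.71 dB.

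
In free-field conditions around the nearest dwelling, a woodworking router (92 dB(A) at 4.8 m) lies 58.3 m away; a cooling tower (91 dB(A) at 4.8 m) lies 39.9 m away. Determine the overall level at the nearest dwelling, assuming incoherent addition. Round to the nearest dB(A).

75 dB(A)

First find each source's level at the receiver (point-source: −20·log₁₀(r/r_ref)), then combine on an intensity basis.
woodworking router: 92 − 20·log₁₀(58.3/4.8) = 92 − 21.69 = 70.31 dB(A).
cooling tower: 91 − 20·log₁₀(39.9/4.8) = 91 − 18.39 = 72.61 dB(A).
Σ 10^(L/10) = 2.896e+07 → L_total = 10·log₁₀(2.896e+07) = 74.62 dB(A).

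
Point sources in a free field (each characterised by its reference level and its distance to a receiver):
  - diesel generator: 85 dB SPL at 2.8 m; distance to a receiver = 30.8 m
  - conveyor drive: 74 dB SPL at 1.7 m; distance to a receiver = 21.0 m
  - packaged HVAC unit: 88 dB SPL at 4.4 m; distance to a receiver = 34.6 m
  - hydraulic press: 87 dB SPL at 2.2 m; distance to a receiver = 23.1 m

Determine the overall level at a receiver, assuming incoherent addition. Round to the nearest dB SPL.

Propagate each source to the receiver with L = L_ref − 20·log₁₀(r/r_ref), then add intensities.
diesel generator: 85 − 20·log₁₀(30.8/2.8) = 85 − 20.83 = 64.17 dB SPL.
conveyor drive: 74 − 20·log₁₀(21.0/1.7) = 74 − 21.84 = 52.16 dB SPL.
packaged HVAC unit: 88 − 20·log₁₀(34.6/4.4) = 88 − 17.91 = 70.09 dB SPL.
hydraulic press: 87 − 20·log₁₀(23.1/2.2) = 87 − 20.42 = 66.58 dB SPL.
Σ 10^(L/10) = 1.753e+07 → L_total = 10·log₁₀(1.753e+07) = 72.44 dB SPL.

72 dB SPL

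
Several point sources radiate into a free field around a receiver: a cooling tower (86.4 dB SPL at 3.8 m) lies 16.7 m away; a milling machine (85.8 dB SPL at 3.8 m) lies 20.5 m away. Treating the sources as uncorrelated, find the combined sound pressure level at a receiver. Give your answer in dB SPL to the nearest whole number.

76 dB SPL

Apply inverse-square spreading to bring every level to the receiver, then sum 10^(L/10).
cooling tower: 86.4 − 20·log₁₀(16.7/3.8) = 86.4 − 12.86 = 73.54 dB SPL.
milling machine: 85.8 − 20·log₁₀(20.5/3.8) = 85.8 − 14.64 = 71.16 dB SPL.
Σ 10^(L/10) = 3.566e+07 → L_total = 10·log₁₀(3.566e+07) = 75.52 dB SPL.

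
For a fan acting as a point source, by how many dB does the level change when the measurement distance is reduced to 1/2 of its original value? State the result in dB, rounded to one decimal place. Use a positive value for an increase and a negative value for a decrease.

Point-source spreading: ΔL = −20·log₁₀(r₂/r₁).
ΔL = −20·log₁₀(0.5) = +6.02 dB.

+6.0 dB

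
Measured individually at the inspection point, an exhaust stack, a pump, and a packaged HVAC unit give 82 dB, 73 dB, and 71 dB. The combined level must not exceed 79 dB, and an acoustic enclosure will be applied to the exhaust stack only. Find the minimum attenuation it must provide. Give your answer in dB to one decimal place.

5.3 dB

The untreated sources together contribute 10^(73/10) + 10^(71/10) = 3.254e+07, i.e. 75.12 dB.
The limit corresponds to 10^(79/10) = 7.943e+07; subtracting the fixed part leaves 4.689e+07 for the exhaust stack, i.e. 76.71 dB.
Required insertion loss = 82 − 76.71 = 5.29 dB.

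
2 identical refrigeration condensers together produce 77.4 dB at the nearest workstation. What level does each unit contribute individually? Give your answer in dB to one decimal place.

Dividing the total intensity by 2 lowers the level by 10·log₁₀ 2 = 3.010 dB: L₁ = 77.4 − 3.010.

74.4 dB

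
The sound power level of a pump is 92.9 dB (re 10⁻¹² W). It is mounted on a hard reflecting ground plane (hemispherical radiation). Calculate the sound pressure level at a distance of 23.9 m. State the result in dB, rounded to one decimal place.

L_p = L_w − 10·log₁₀(2π·r²) with r = 23.9 m.
2π·r² = 3589 m², 10·log₁₀ of that is 35.550 dB.
L_p = 92.9 − 35.550 = 57.35 dB.

57.4 dB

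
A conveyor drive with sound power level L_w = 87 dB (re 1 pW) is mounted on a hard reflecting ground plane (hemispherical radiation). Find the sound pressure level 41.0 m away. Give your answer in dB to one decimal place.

46.8 dB

Free-field hemispherical radiation: L_p = L_w − 10·log₁₀(2π·r²), r = 41.0 m.
2π·r² = 1.056e+04 m², 10·log₁₀ of that is 40.237 dB.
L_p = 87 − 40.237 = 46.76 dB.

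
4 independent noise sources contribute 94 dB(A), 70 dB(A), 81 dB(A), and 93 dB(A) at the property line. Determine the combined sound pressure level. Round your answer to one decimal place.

96.7 dB(A)

Incoherent sources combine by intensity addition: L_total = 10·log₁₀(Σ 10^(L_i/10)).
Σ 10^(L/10) = 10^(94/10) + 10^(70/10) + 10^(81/10) + 10^(93/10) = 4.643e+09.
L_total = 10·log₁₀(4.643e+09) = 96.67 dB(A).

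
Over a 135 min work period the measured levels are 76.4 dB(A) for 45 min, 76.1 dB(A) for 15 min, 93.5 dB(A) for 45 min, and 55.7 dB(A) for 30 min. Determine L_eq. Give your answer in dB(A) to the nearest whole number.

Weight each interval's intensity by its duration and average over T = 135 min:
Σ tᵢ·10^(Lᵢ/10) = 45·10^(76.4/10) + 15·10^(76.1/10) + 45·10^(93.5/10) + 30·10^(55.7/10) = 1.033e+11.
L_eq = 10·log₁₀(1.033e+11/135) = 88.84 dB(A).

89 dB(A)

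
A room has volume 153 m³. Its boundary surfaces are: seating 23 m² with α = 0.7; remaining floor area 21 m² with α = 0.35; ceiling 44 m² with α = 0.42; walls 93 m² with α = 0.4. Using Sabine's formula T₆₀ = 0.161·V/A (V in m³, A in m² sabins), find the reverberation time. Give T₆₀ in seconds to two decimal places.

Total absorption A = 23·0.7 + 21·0.35 + 44·0.42 + 93·0.4 = 79.13 m² sabins.
T₆₀ = 0.161 × 153 / 79.13 = 0.311 s.

0.31 s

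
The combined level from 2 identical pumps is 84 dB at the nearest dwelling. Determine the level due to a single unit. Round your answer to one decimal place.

81.0 dB

Dividing the total intensity by 2 lowers the level by 10·log₁₀ 2 = 3.010 dB: L₁ = 84 − 3.010.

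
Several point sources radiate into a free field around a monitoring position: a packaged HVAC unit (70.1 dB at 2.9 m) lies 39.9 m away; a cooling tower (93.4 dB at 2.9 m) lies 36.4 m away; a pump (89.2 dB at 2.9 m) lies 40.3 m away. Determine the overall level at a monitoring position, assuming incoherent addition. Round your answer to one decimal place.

Apply inverse-square spreading to bring every level to the receiver, then sum 10^(L/10).
packaged HVAC unit: 70.1 − 20·log₁₀(39.9/2.9) = 70.1 − 22.77 = 47.33 dB.
cooling tower: 93.4 − 20·log₁₀(36.4/2.9) = 93.4 − 21.97 = 71.43 dB.
pump: 89.2 − 20·log₁₀(40.3/2.9) = 89.2 − 22.86 = 66.34 dB.
Σ 10^(L/10) = 1.825e+07 → L_total = 10·log₁₀(1.825e+07) = 72.61 dB.

72.6 dB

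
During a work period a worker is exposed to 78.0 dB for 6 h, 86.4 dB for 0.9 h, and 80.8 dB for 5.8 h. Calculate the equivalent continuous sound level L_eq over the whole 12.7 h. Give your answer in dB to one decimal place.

The energy average is taken in the linear domain: L_eq = 10·log₁₀[(Σ tᵢ·10^(Lᵢ/10))/T], T = 12.7 h.
Σ tᵢ·10^(Lᵢ/10) = 6·10^(78.0/10) + 0.9·10^(86.4/10) + 5.8·10^(80.8/10) = 1.469e+09.
L_eq = 10·log₁₀(1.469e+09/12.7) = 80.63 dB.

80.6 dB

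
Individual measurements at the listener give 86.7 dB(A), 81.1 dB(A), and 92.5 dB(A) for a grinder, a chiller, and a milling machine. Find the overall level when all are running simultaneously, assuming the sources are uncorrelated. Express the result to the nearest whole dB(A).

94 dB(A)

Incoherent sources combine by intensity addition: L_total = 10·log₁₀(Σ 10^(L_i/10)).
Σ 10^(L/10) = 10^(86.7/10) + 10^(81.1/10) + 10^(92.5/10) = 2.375e+09.
L_total = 10·log₁₀(2.375e+09) = 93.76 dB(A).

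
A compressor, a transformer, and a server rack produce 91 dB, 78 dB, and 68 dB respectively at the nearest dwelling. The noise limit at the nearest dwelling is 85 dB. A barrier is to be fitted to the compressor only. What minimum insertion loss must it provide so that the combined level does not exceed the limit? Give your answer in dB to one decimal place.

Fixed contribution from the other sources: Σ 10^(L/10) = 10^(78/10) + 10^(68/10) = 6.941e+07 (78.41 dB).
The limit corresponds to 10^(85/10) = 3.162e+08; subtracting the fixed part leaves 2.468e+08 for the compressor, i.e. 83.92 dB.
So the compressor must be reduced from 91 to 83.92 dB: IL = 7.08 dB.

7.1 dB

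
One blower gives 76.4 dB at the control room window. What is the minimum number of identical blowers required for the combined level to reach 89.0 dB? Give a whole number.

N identical sources give L₁ + 10·log₁₀ N, so require 10·log₁₀ N ≥ 89.0 − 76.4 = 12.6 dB.
N ≥ 10^(12.6/10) = 18.197, so N = 19.

19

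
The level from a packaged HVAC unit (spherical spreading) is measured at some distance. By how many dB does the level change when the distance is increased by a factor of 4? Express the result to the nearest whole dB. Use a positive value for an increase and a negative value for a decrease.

A point source loses 6 dB per doubling of distance; generally ΔL = −20·log₁₀(r₂/r₁).
ΔL = −20·log₁₀(4) = -12.04 dB.

-12 dB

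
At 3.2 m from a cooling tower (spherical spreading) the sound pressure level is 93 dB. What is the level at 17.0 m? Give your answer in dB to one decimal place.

78.5 dB

Spherical spreading from a point source gives a 20·log₁₀(r₂/r₁) drop.
L₂ = 93 − 20·log₁₀(17.0/3.2) = 93 − 14.506 = 78.49 dB.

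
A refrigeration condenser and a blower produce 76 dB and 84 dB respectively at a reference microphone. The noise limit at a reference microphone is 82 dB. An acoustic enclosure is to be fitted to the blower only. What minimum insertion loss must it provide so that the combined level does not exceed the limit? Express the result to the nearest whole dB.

3 dB

Fixed contribution from the other source: Σ 10^(L/10) = 10^(76/10) = 3.981e+07 (76.00 dB).
The limit corresponds to 10^(82/10) = 1.585e+08; subtracting the fixed part leaves 1.187e+08 for the blower, i.e. 80.74 dB.
So the blower must be reduced from 84 to 80.74 dB: IL = 3.26 dB.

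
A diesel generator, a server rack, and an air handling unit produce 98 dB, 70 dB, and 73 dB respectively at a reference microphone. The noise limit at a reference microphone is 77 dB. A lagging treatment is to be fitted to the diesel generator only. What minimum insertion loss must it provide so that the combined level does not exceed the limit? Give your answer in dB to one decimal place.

25.0 dB

Everything except the diesel generator sums to 10^(70/10) + 10^(73/10) = 2.995e+07 in linear terms, 74.76 dB.
The limit corresponds to 10^(77/10) = 5.012e+07; subtracting the fixed part leaves 2.017e+07 for the diesel generator, i.e. 73.05 dB.
So the diesel generator must be reduced from 98 to 73.05 dB: IL = 24.95 dB.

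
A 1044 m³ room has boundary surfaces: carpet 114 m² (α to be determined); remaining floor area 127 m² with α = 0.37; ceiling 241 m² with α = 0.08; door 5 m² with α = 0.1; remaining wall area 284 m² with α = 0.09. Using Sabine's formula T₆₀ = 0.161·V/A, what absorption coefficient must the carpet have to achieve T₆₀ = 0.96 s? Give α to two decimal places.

0.73

Required total absorption A = 0.161·1044/0.96 = 175.09 m².
Absorption from the other surfaces = 127·0.37 + 241·0.08 + 5·0.1 + 284·0.09 = 92.33 m², so the carpet must supply 82.76 m² over 114 m².
α = 82.76/114 = 0.726.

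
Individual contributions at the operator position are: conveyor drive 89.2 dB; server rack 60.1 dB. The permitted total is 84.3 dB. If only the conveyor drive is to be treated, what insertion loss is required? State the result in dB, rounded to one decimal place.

4.9 dB

Fixed contribution from the other source: Σ 10^(L/10) = 10^(60.1/10) = 1.023e+06 (60.10 dB).
The limit corresponds to 10^(84.3/10) = 2.692e+08; subtracting the fixed part leaves 2.681e+08 for the conveyor drive, i.e. 84.28 dB.
So the conveyor drive must be reduced from 89.2 to 84.28 dB: IL = 4.92 dB.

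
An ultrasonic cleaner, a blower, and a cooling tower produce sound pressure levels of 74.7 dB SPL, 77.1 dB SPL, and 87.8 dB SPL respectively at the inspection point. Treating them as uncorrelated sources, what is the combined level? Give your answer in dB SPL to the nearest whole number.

Incoherent sources combine by intensity addition: L_total = 10·log₁₀(Σ 10^(L_i/10)).
Σ 10^(L/10) = 10^(74.7/10) + 10^(77.1/10) + 10^(87.8/10) = 6.834e+08.
L_total = 10·log₁₀(6.834e+08) = 88.35 dB SPL.

88 dB SPL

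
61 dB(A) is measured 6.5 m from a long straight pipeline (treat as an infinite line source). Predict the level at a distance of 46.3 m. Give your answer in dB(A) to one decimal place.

52.5 dB(A)

Cylindrical spreading from a line source gives a 10·log₁₀(r₂/r₁) drop.
L₂ = 61 − 10·log₁₀(46.3/6.5) = 61 − 8.527 = 52.47 dB(A).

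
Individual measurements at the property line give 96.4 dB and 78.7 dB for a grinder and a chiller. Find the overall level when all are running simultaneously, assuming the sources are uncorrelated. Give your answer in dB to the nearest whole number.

96 dB

For uncorrelated sources the intensities add, so convert each level to linear form, sum, and take 10·log₁₀ of the total.
Σ 10^(L/10) = 10^(96.4/10) + 10^(78.7/10) = 4.439e+09.
L_total = 10·log₁₀(4.439e+09) = 96.47 dB.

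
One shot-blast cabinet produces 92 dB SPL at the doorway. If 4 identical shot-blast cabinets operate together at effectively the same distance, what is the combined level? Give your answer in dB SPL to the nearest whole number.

L_total = L₁ + 10·log₁₀ N for N identical incoherent sources.
L_total = 92 + 10·log₁₀(4) = 92 + 6.021 = 98.02 dB SPL.

98 dB SPL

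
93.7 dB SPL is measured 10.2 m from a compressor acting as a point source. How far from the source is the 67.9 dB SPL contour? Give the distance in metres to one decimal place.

Point-source spreading drops the level by 20·log₁₀(r₂/r₁); inverting, r₂/r₁ = 10^(ΔL/20).
r₂ = 10.2·10^((93.7−67.9)/20) = 10.2·10^(25.8/20) = 198.88 m.

198.9 m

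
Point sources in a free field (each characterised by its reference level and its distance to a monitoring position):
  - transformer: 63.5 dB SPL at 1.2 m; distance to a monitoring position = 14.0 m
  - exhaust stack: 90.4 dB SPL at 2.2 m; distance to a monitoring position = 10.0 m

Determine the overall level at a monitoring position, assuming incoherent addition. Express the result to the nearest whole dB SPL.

77 dB SPL

Propagate each source to the receiver with L = L_ref − 20·log₁₀(r/r_ref), then add intensities.
transformer: 63.5 − 20·log₁₀(14.0/1.2) = 63.5 − 21.34 = 42.16 dB SPL.
exhaust stack: 90.4 − 20·log₁₀(10.0/2.2) = 90.4 − 13.15 = 77.25 dB SPL.
Σ 10^(L/10) = 5.309e+07 → L_total = 10·log₁₀(5.309e+07) = 77.25 dB SPL.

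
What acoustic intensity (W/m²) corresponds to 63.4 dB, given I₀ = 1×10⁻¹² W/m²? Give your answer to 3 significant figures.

I/I₀ = 10^(63.4/10) = 2.188e+06, so I = 2.188e+06 × 10⁻¹² W/m².

2.19e-06 W/m²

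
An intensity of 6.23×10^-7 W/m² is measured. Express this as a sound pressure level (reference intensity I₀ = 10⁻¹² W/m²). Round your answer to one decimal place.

L = 10·log₁₀(I/I₀) = 10·log₁₀(6.23×10^-7/10⁻¹²) = 10·log₁₀(6.23×10^5).
L = 10·(0.7945 + 5) = 57.94 dB.

57.9 dB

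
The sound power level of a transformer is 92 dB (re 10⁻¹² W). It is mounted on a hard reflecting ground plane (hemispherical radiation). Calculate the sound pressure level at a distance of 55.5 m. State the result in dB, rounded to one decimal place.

49.1 dB

The power spreads over a hemisphere of area 2π·r², so L_p = L_w − 10·log₁₀(2π·r²).
2π·r² = 1.935e+04 m², 10·log₁₀ of that is 42.868 dB.
L_p = 92 − 42.868 = 49.13 dB.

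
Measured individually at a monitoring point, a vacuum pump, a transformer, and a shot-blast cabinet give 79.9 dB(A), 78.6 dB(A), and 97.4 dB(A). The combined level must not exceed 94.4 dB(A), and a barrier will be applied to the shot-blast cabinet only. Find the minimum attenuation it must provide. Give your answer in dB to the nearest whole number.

3 dB

Fixed contribution from the other sources: Σ 10^(L/10) = 10^(79.9/10) + 10^(78.6/10) = 1.702e+08 (82.31 dB(A)).
The limit corresponds to 10^(94.4/10) = 2.754e+09; subtracting the fixed part leaves 2.584e+09 for the shot-blast cabinet, i.e. 94.12 dB(A).
Required insertion loss = 97.4 − 94.12 = 3.28 dB.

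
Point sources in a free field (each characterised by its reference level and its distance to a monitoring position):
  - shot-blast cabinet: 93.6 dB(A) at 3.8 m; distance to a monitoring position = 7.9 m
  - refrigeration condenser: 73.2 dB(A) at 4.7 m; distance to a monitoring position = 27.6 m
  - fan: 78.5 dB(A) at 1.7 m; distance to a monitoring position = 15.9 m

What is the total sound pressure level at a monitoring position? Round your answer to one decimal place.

87.3 dB(A)

First find each source's level at the receiver (point-source: −20·log₁₀(r/r_ref)), then combine on an intensity basis.
shot-blast cabinet: 93.6 − 20·log₁₀(7.9/3.8) = 93.6 − 6.36 = 87.24 dB(A).
refrigeration condenser: 73.2 − 20·log₁₀(27.6/4.7) = 73.2 − 15.38 = 57.82 dB(A).
fan: 78.5 − 20·log₁₀(15.9/1.7) = 78.5 − 19.42 = 59.08 dB(A).
Σ 10^(L/10) = 5.315e+08 → L_total = 10·log₁₀(5.315e+08) = 87.25 dB(A).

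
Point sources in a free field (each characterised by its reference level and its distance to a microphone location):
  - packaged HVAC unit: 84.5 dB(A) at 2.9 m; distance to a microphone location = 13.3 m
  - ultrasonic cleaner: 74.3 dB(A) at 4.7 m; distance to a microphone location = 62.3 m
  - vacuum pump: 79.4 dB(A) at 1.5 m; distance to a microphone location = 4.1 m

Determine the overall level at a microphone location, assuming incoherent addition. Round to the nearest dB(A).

74 dB(A)

First find each source's level at the receiver (point-source: −20·log₁₀(r/r_ref)), then combine on an intensity basis.
packaged HVAC unit: 84.5 − 20·log₁₀(13.3/2.9) = 84.5 − 13.23 = 71.27 dB(A).
ultrasonic cleaner: 74.3 − 20·log₁₀(62.3/4.7) = 74.3 − 22.45 = 51.85 dB(A).
vacuum pump: 79.4 − 20·log₁₀(4.1/1.5) = 79.4 − 8.73 = 70.67 dB(A).
Σ 10^(L/10) = 2.521e+07 → L_total = 10·log₁₀(2.521e+07) = 74.02 dB(A).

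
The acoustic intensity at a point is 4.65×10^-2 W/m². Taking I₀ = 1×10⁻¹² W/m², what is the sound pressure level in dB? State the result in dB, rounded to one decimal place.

106.7 dB

Dividing by I₀ shifts the exponent by 12: I/I₀ = 4.65×10^10.
L = 10·(0.6675 + 10) = 106.67 dB.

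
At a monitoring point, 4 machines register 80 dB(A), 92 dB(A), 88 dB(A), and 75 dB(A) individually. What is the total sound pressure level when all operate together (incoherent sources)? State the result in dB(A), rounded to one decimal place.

Incoherent sources combine by intensity addition: L_total = 10·log₁₀(Σ 10^(L_i/10)).
Σ 10^(L/10) = 10^(80/10) + 10^(92/10) + 10^(88/10) + 10^(75/10) = 2.347e+09.
L_total = 10·log₁₀(2.347e+09) = 93.71 dB(A).

93.7 dB(A)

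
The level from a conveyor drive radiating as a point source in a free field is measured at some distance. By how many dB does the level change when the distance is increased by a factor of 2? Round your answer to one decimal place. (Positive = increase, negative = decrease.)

A point source loses 6 dB per doubling of distance; generally ΔL = −20·log₁₀(r₂/r₁).
ΔL = −20·log₁₀(2) = -6.02 dB.

-6.0 dB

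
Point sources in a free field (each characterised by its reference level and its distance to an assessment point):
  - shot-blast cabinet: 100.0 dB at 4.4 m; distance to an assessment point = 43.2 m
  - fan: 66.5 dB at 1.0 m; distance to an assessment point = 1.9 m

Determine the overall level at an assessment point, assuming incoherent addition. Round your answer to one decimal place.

80.2 dB

Propagate each source to the receiver with L = L_ref − 20·log₁₀(r/r_ref), then add intensities.
shot-blast cabinet: 100.0 − 20·log₁₀(43.2/4.4) = 100.0 − 19.84 = 80.16 dB.
fan: 66.5 − 20·log₁₀(1.9/1.0) = 66.5 − 5.58 = 60.92 dB.
Σ 10^(L/10) = 1.050e+08 → L_total = 10·log₁₀(1.050e+08) = 80.21 dB.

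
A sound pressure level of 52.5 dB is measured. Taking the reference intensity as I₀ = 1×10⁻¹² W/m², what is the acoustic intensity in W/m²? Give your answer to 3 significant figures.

L = 10·log₁₀(I/I₀) ⇒ I = I₀·10^(L/10) = 10⁻¹² × 10^5.25.

1.78e-07 W/m²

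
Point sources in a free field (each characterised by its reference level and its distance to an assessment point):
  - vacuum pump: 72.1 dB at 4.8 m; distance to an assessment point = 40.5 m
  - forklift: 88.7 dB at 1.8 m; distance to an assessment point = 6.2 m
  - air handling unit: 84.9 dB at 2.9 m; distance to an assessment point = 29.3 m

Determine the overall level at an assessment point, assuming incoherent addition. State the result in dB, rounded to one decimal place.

Propagate each source to the receiver with L = L_ref − 20·log₁₀(r/r_ref), then add intensities.
vacuum pump: 72.1 − 20·log₁₀(40.5/4.8) = 72.1 − 18.52 = 53.58 dB.
forklift: 88.7 − 20·log₁₀(6.2/1.8) = 88.7 − 10.74 = 77.96 dB.
air handling unit: 84.9 − 20·log₁₀(29.3/2.9) = 84.9 − 20.09 = 64.81 dB.
Σ 10^(L/10) = 6.574e+07 → L_total = 10·log₁₀(6.574e+07) = 78.18 dB.

78.2 dB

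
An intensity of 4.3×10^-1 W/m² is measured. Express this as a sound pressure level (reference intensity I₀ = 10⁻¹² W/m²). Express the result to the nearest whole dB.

L = 10·log₁₀(I/I₀) = 10·log₁₀(4.3×10^-1/10⁻¹²) = 10·log₁₀(4.3×10^11).
L = 10·(0.6335 + 11) = 116.33 dB.

116 dB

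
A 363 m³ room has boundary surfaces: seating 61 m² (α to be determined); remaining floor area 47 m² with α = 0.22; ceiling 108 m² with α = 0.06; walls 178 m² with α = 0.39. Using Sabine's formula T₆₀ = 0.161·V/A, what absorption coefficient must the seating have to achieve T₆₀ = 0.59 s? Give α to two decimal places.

0.21

A = 0.161·V/T₆₀ = 0.161·363/0.59 = 99.06 m² sabins.
Absorption from the other surfaces = 47·0.22 + 108·0.06 + 178·0.39 = 86.24 m², so the seating must supply 12.82 m² over 61 m².
α = 12.82/61 = 0.210.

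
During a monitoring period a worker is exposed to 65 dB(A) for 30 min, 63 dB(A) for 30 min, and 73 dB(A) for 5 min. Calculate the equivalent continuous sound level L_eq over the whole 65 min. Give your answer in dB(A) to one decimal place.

65.9 dB(A)

L_eq = 10·log₁₀[(1/T)·Σ tᵢ·10^(Lᵢ/10)] with T = 65 min.
Σ tᵢ·10^(Lᵢ/10) = 30·10^(65/10) + 30·10^(63/10) + 5·10^(73/10) = 2.545e+08.
L_eq = 10·log₁₀(2.545e+08/65) = 65.93 dB(A).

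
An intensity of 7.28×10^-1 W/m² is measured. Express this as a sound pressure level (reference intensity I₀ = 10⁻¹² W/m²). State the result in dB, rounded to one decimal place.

I/I₀ = 7.28×10^-1/10⁻¹² = 7.28×10^11, and L = 10·log₁₀(I/I₀).
L = 10·(0.8621 + 11) = 118.62 dB.

118.6 dB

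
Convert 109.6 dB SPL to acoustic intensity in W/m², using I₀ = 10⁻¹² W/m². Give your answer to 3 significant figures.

I/I₀ = 10^(109.6/10) = 9.12e+10, so I = 9.12e+10 × 10⁻¹² W/m².

0.0912 W/m²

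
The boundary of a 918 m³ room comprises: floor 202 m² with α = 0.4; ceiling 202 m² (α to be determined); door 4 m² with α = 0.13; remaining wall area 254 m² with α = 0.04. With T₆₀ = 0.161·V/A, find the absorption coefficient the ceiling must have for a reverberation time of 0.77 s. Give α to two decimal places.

0.50

From T₆₀ = 0.161·V/A, the target T₆₀ = 0.77 s needs A = 0.161·918/0.77 = 191.95 m².
Absorption from the other surfaces = 202·0.4 + 4·0.13 + 254·0.04 = 91.48 m², so the ceiling must supply 100.47 m² over 202 m².
α = 100.47/202 = 0.497.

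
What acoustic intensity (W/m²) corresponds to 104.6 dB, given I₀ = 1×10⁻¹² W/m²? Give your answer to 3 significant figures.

0.0288 W/m²

L = 10·log₁₀(I/I₀) ⇒ I = I₀·10^(L/10) = 10⁻¹² × 10^10.46.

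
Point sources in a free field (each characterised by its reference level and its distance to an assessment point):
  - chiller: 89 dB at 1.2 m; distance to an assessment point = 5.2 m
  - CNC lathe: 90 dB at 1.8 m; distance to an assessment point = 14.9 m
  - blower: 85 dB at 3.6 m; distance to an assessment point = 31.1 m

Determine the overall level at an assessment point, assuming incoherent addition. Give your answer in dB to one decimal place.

77.9 dB

Propagate each source to the receiver with L = L_ref − 20·log₁₀(r/r_ref), then add intensities.
chiller: 89 − 20·log₁₀(5.2/1.2) = 89 − 12.74 = 76.26 dB.
CNC lathe: 90 − 20·log₁₀(14.9/1.8) = 90 − 18.36 = 71.64 dB.
blower: 85 − 20·log₁₀(31.1/3.6) = 85 − 18.73 = 66.27 dB.
Σ 10^(L/10) = 6.113e+07 → L_total = 10·log₁₀(6.113e+07) = 77.86 dB.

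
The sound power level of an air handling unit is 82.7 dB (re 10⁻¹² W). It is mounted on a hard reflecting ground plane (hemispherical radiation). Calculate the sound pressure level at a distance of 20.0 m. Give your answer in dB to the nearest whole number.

The power spreads over a hemisphere of area 2π·r², so L_p = L_w − 10·log₁₀(2π·r²).
2π·r² = 2513 m², 10·log₁₀ of that is 34.002 dB.
L_p = 82.7 − 34.002 = 48.70 dB.

49 dB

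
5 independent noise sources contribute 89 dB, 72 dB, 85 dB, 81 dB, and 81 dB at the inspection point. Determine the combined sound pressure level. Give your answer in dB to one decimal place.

Incoherent sources combine by intensity addition: L_total = 10·log₁₀(Σ 10^(L_i/10)).
Σ 10^(L/10) = 10^(89/10) + 10^(72/10) + 10^(85/10) + 10^(81/10) + 10^(81/10) = 1.378e+09.
L_total = 10·log₁₀(1.378e+09) = 91.39 dB.

91.4 dB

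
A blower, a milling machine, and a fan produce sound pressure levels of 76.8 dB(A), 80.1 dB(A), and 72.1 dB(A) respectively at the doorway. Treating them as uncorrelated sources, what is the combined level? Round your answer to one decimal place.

82.2 dB(A)

Incoherent sources combine by intensity addition: L_total = 10·log₁₀(Σ 10^(L_i/10)).
Σ 10^(L/10) = 10^(76.8/10) + 10^(80.1/10) + 10^(72.1/10) = 1.664e+08.
L_total = 10·log₁₀(1.664e+08) = 82.21 dB(A).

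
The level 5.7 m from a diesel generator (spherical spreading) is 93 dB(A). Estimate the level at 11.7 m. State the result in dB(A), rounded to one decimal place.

86.8 dB(A)

Point-source attenuation: ΔL = 20·log₁₀(r₂/r₁) = 20·log₁₀(11.7/5.7) = 6.246 dB.
L₂ = 93 − 20·log₁₀(11.7/5.7) = 93 − 6.246 = 86.75 dB(A).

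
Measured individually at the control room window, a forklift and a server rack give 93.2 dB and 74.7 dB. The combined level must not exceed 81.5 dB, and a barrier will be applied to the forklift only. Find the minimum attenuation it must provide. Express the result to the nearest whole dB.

Fixed contribution from the other source: Σ 10^(L/10) = 10^(74.7/10) = 2.951e+07 (74.70 dB).
To meet 81.5 dB overall, the treated forklift may contribute at most 10^(81.5/10) − 2.951e+07 = 1.117e+08, i.e. 80.48 dB.
Required insertion loss = 93.2 − 80.48 = 12.72 dB.

13 dB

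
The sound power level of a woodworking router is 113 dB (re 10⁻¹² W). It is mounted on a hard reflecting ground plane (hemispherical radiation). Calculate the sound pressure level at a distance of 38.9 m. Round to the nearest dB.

The power spreads over a hemisphere of area 2π·r², so L_p = L_w − 10·log₁₀(2π·r²).
2π·r² = 9508 m², 10·log₁₀ of that is 39.781 dB.
L_p = 113 − 39.781 = 73.22 dB.

73 dB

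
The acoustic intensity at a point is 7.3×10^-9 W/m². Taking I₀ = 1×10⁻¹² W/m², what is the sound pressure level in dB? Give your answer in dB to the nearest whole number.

39 dB

I/I₀ = 7.3×10^-9/10⁻¹² = 7.3×10^3, and L = 10·log₁₀(I/I₀).
L = 10·(0.8633 + 3) = 38.63 dB.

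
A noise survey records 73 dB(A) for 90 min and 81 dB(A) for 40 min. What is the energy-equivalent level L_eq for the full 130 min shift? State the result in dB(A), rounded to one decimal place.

77.2 dB(A)

Weight each interval's intensity by its duration and average over T = 130 min:
Σ tᵢ·10^(Lᵢ/10) = 90·10^(73/10) + 40·10^(81/10) = 6.831e+09.
L_eq = 10·log₁₀(6.831e+09/130) = 77.21 dB(A).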